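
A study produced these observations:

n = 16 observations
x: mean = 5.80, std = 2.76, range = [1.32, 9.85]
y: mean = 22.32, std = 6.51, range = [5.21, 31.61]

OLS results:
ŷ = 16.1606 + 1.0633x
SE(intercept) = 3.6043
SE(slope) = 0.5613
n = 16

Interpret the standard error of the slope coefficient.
The slope 1.0633 is pinned down to within about ±0.5613 (one SE) by these data — relative uncertainty 52.8%, i.e. imprecise.

What SE measures:
- The standard error quantifies the sampling variability of the coefficient estimate
- It is the estimated standard deviation of β̂₁ across hypothetical repeated samples of the same size
- Smaller SE → more precise estimate

Relative precision:
- SE / |β̂₁| = 0.5613 / 1.0633 = 52.8%
- Rule of thumb (under 20%: precise; 20% to under 50%: moderately precise; 50% or more: imprecise) → imprecise

Link to interval estimation: a confidence interval for β₁ is β̂₁ ± t* × 0.5613, so SE sets the half-width per unit of t*.

What drives SE(β̂₁): wider spread of x values → smaller SE; larger n (here n = 16) → smaller SE; more residual scatter → larger SE.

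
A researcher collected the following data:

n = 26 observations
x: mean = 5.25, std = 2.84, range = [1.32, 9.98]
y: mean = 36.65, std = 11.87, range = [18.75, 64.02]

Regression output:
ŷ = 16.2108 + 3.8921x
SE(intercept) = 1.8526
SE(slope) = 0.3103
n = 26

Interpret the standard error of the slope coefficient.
SE(slope) = 0.3103 measures the uncertainty in the estimated slope. The coefficient is estimated precisely (SE/|β̂₁| = 8.0%).

SE(β̂₁) = 0.3103 says: if we drew many samples of n = 26 from the same population and refit each time, the fitted slopes would scatter with a standard deviation of roughly 0.3103 around the true β₁.

Relative precision:
- SE / |β̂₁| = 0.3103 / 3.8921 = 8.0%
- Rule of thumb (under 20%: precise; 20% to under 50%: moderately precise; 50% or more: imprecise) → precise

Link to interval estimation: a confidence interval for β₁ is β̂₁ ± t* × 0.3103, so SE sets the half-width per unit of t*.

What drives SE(β̂₁): more residual scatter → larger SE; larger n (here n = 26) → smaller SE.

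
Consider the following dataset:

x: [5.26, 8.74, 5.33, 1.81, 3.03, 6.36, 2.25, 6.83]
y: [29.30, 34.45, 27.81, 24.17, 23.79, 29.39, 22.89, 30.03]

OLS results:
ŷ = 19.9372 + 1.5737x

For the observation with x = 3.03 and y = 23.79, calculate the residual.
Residual = -0.9155

The residual is the difference between the actual value and the predicted value:

Residual = y - ŷ

Step 1: Calculate predicted value
ŷ = 19.9372 + 1.5737 × 3.03
ŷ = 24.7055

Step 2: Calculate residual
Residual = 23.79 - 24.7055
Residual = -0.9155

The residual is negative, so the observed y = 23.79 sits below the regression line (the line overestimates it by 0.9155).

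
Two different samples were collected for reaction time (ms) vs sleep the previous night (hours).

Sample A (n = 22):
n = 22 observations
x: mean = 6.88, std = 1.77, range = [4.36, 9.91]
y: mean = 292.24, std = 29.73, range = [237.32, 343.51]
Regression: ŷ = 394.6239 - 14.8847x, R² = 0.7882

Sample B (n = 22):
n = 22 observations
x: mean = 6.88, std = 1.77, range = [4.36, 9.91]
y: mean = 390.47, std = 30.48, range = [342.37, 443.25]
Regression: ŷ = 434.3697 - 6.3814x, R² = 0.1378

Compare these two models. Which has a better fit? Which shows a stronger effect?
Model A has the better fit (R² = 0.7882 vs 0.1378). Model A shows the stronger effect (|β₁| = 14.8847 vs 6.3814).

Model Comparison:

Which explains more variance? (R²)
- Model A: R² = 0.7882 → 78.82% of variance in reaction time explained
- Model B: R² = 0.1378 → 13.78% of variance in reaction time explained
- 0.7882 > 0.1378 → Model A has the better fit

Effect size (slope magnitude):
- Model A: β₁ = -14.8847 → predicted reaction time falls 14.8847 ms per additional hour of sleep
- Model B: β₁ = -6.3814 → predicted reaction time falls 6.3814 ms per additional hour of sleep
- |-14.8847| > |-6.3814| → Model A shows the stronger marginal effect

Note: A better fit (higher R²) doesn't necessarily mean a more important relationship.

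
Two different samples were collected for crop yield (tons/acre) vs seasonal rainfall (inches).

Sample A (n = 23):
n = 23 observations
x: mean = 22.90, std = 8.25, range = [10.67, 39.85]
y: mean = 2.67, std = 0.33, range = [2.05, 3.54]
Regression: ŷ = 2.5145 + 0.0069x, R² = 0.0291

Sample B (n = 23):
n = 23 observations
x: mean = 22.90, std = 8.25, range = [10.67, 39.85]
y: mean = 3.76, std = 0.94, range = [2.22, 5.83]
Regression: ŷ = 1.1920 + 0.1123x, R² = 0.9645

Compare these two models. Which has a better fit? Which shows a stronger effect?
Model B has the better fit (R² = 0.9645 vs 0.0291). Model B shows the stronger effect (|β₁| = 0.1123 vs 0.0069).

Model Comparison:

Fit — compare R²:
- Model A: R² = 0.0291 → 2.91% of variance in crop yield explained
- Model B: R² = 0.9645 → 96.45% of variance in crop yield explained
- 0.9645 > 0.0291 → Model B has the better fit

Which has the larger per-inch effect? (|β₁|)
- Model A: β₁ = 0.0069 → predicted crop yield rises 0.0069 tons/acre per additional inch of rainfall
- Model B: β₁ = 0.1123 → predicted crop yield rises 0.1123 tons/acre per additional inch of rainfall
- |0.0069| < |0.1123| → Model B shows the stronger marginal effect

Notes:
- A steeper slope doesn't make a better model if the scatter around the line is large.
- A better fit (higher R²) doesn't necessarily mean a more important relationship.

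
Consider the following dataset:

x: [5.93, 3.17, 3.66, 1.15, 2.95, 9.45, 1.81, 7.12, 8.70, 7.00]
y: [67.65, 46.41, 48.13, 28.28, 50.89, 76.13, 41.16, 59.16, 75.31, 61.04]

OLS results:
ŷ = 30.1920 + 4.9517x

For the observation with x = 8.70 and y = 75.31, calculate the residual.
Residual = 2.0382

The residual is the difference between the actual value and the predicted value:

Residual = y - ŷ

Step 1: Calculate predicted value
ŷ = 30.1920 + 4.9517 × 8.70
ŷ = 73.2718

Step 2: Calculate residual
Residual = 75.31 - 73.2718
Residual = 2.0382

Interpretation: the model underestimates the actual value by 2.0382 at this point (positive residual → observation lies above the fitted line).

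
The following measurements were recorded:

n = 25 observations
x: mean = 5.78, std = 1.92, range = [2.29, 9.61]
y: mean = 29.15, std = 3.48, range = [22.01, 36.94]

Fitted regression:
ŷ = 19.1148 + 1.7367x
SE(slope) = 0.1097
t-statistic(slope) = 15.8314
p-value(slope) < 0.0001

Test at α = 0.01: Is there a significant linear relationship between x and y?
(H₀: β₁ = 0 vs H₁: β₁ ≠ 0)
p-value < 0.0001 < α = 0.01, so we reject H₀. The relationship is significant.

Hypothesis test for the slope coefficient:

H₀: β₁ = 0 (no linear relationship)
H₁: β₁ ≠ 0 (linear relationship exists)

Test statistic: t = β̂₁ / SE(β̂₁) = 1.7367 / 0.1097 = 15.8314

The p-value (<0.0001) is the probability, under H₀, of a t-statistic at least as extreme as |t| = 15.8314 (two-sided, df = n − 2 = 23).

Decision rule: reject H₀ if p-value < α.
p-value < 0.0001 < α = 0.01 → reject H₀.

Conclusion: the linear association between x and y is significant at the 1% level.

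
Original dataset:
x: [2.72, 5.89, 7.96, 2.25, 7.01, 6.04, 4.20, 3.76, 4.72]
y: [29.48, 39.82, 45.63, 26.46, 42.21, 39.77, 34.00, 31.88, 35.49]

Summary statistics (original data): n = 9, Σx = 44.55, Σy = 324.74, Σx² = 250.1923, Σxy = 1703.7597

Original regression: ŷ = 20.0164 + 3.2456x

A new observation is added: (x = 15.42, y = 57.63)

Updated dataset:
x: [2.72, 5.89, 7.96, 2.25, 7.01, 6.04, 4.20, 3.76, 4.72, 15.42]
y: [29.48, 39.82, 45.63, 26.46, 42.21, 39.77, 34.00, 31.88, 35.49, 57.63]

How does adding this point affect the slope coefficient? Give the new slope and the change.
The slope changes from 3.2456 to 2.3326 (change of -0.9130, or -28.1%).

The new point has HIGH LEVERAGE: x = 15.42 is far from the original mean x̄ = 44.55/9 ≈ 4.95 (original range [2.25, 7.96]).

Step 1: Update the sums with the new point (n goes from 9 to 10)
Σx  = 44.55 + 15.42 = 59.97
Σy  = 324.74 + 57.63 = 382.37
Σx² = 250.1923 + 15.42² = 250.1923 + 237.7764 = 487.9687
Σxy = 1703.7597 + 15.42×57.63 = 1703.7597 + 888.6546 = 2592.4143

Step 2: Recompute the slope with b₁ = (nΣxy − ΣxΣy) / (nΣx² − (Σx)²)
Numerator   = 10×2592.4143 − 59.97×382.37 = 25924.1430 − 22930.7289 = 2993.4141
Denominator = 10×487.9687 − 59.97² = 4879.6870 − 3596.4009 = 1283.2861
b₁(new) = 2993.4141 / 1283.2861 = 2.3326

(Same formula on the original sums: (9×1703.7597 − 44.55×324.74) / (9×250.1923 − 44.55²) = 866.6703 / 267.0282 = 3.2456, matching the given fit.)

Step 3: Change in slope
Δβ₁ = 2.3326 − 3.2456 = -0.9130
Relative change = -0.9130 / 3.2456 × 100% = -28.1%
→ the slope decreases when the point is added.

A high-leverage point only changes the slope if it is off the original line; here y = 57.63 is below the original trend, so the slope decreases.
In practice: check such a point for data-entry or measurement error; refit with and without it and report both if conclusions differ.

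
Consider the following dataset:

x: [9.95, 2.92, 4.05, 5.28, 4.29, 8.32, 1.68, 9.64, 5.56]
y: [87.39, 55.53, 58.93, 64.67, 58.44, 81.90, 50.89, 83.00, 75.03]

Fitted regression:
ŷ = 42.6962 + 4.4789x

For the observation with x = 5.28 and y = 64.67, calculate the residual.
Residual = -1.6748

The residual is the difference between the actual value and the predicted value:

Residual = y - ŷ

Step 1: Calculate predicted value
ŷ = 42.6962 + 4.4789 × 5.28
ŷ = 66.3448

Step 2: Calculate residual
Residual = 64.67 - 66.3448
Residual = -1.6748

Sign check: y < ŷ, so the point is below the line and the fit overestimates here.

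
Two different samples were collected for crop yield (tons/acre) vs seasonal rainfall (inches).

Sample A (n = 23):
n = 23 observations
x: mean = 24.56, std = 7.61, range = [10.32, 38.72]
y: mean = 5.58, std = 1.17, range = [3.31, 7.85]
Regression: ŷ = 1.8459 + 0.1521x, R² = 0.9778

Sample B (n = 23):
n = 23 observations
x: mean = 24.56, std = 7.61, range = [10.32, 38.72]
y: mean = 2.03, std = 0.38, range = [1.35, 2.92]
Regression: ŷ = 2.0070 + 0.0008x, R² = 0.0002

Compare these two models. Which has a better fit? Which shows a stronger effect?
Model A has the better fit (R² = 0.9778 vs 0.0002). Model A shows the stronger effect (|β₁| = 0.1521 vs 0.0008).

Model Comparison:

Which explains more variance? (R²)
- Model A: R² = 0.9778 → 97.78% of variance in crop yield explained
- Model B: R² = 0.0002 → 0.02% of variance in crop yield explained
- 0.9778 > 0.0002 → Model A has the better fit

Strength of effect — compare |β₁|:
- Model A: β₁ = 0.1521 → predicted crop yield rises 0.1521 tons/acre per additional inch of rainfall
- Model B: β₁ = 0.0008 → predicted crop yield rises 0.0008 tons/acre per additional inch of rainfall
- |0.1521| > |0.0008| → Model A shows the stronger marginal effect

Notes:
- R² measures how tightly points cluster around the line; β₁ measures how steep the line is — they answer different questions.
- The two samples could reflect different populations, time periods, or measurement quality.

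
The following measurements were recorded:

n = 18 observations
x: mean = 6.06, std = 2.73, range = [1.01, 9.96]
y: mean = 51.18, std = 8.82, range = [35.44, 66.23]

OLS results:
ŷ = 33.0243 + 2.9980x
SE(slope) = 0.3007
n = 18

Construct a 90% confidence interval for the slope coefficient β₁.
The 90% CI for β₁ is (2.4730, 3.5230)

Confidence interval for the slope:

The 90% CI for β₁ is: β̂₁ ± t*(α/2, n-2) × SE(β̂₁)

Step 1: Find critical t-value
- Confidence level = 0.9
- Degrees of freedom = n - 2 = 18 - 2 = 16
- t*(α/2, 16) = 1.7459

Step 2: Calculate margin of error
Margin = 1.7459 × 0.3007 = 0.5250

Step 3: Construct interval
CI = 2.9980 ± 0.5250
CI = (2.4730, 3.5230)

Interpretation: each one-unit increase in x is associated with a change in mean y of between 2.4730 and 3.5230, with 90% confidence.
The interval does not include 0, suggesting a significant linear relationship.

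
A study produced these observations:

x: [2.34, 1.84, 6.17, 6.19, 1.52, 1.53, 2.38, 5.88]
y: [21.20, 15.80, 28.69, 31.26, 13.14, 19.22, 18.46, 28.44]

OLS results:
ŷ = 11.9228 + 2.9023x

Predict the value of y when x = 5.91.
ŷ = 29.0754

To predict y for x = 5.91, substitute into the regression equation:

ŷ = 11.9228 + 2.9023 × 5.91
ŷ = 11.9228 + 17.1526
ŷ = 29.0754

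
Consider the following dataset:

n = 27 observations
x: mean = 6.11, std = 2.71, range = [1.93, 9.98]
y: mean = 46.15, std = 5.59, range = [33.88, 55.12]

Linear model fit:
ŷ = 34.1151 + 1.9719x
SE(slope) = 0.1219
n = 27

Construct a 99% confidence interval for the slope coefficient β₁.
The 99% CI for β₁ is (1.6321, 2.3117)

Confidence interval for the slope:

The 99% CI for β₁ is: β̂₁ ± t*(α/2, n-2) × SE(β̂₁)

Step 1: Find critical t-value
- Confidence level = 0.99
- Degrees of freedom = n - 2 = 27 - 2 = 25
- t*(α/2, 25) = 2.7874

Step 2: Calculate margin of error
Margin = 2.7874 × 0.1219 = 0.3398

Step 3: Construct interval
CI = 1.9719 ± 0.3398
CI = (1.6321, 2.3117)

Interpretation: intervals built this way capture the true β₁ in 99% of repeated samples; here the plausible range for the per-unit effect of x on y is 1.6321 to 2.3117.
Since 0 is outside the interval, a two-sided test at α = 0.01 would reject H₀: β₁ = 0.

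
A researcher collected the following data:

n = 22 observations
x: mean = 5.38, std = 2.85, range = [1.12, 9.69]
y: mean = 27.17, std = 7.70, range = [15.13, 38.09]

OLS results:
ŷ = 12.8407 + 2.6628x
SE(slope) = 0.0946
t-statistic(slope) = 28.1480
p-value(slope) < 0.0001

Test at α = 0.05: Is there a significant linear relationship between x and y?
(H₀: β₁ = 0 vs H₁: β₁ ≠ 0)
Since p-value < 0.0001 < α = 0.05, reject H₀ — the slope is significantly different from 0.

Hypothesis test for the slope coefficient:

H₀: β₁ = 0 (no linear relationship)
H₁: β₁ ≠ 0 (linear relationship exists)

Test statistic: t = β̂₁ / SE(β̂₁) = 2.6628 / 0.0946 = 28.1480

p < 0.0001: how often a slope estimate this far from 0 (in SE units) would arise by chance if β₁ were truly 0.

Decision rule: reject H₀ if p-value < α.
p-value < 0.0001 < α = 0.05 → reject H₀.

At α = 0.05 the data do provide convincing evidence of a nonzero slope.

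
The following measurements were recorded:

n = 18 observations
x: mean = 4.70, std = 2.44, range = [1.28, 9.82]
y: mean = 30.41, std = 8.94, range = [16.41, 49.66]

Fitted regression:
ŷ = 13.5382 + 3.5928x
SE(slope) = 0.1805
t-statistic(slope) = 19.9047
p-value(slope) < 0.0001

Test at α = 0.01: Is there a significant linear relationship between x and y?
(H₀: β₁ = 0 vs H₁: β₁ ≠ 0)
Since p-value < 0.0001 < α = 0.01, reject H₀ — the slope is significantly different from 0.

Hypothesis test for the slope coefficient:

H₀: β₁ = 0 (no linear relationship)
H₁: β₁ ≠ 0 (linear relationship exists)

Test statistic: t = β̂₁ / SE(β̂₁) = 3.5928 / 0.1805 = 19.9047

p < 0.0001: how often a slope estimate this far from 0 (in SE units) would arise by chance if β₁ were truly 0.

Decision rule: reject H₀ if p-value < α.
p-value < 0.0001 < α = 0.01 → reject H₀.

Conclusion: the linear association between x and y is significant at the 1% level.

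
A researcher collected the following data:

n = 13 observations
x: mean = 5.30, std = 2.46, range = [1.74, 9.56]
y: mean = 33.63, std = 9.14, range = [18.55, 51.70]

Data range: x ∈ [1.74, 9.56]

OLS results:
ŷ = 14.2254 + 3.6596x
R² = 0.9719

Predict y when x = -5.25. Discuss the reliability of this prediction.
ŷ = -4.9875, but this is extrapolation (below the data range [1.74, 9.56]) and may be unreliable.

Prediction calculation:
ŷ = 14.2254 + 3.6596 × (-5.25)
ŷ = -4.9875

Reliability:
- Data range: x ∈ [1.74, 9.56]
- Prediction point: x = -5.25 is 6.99 units below the observed range → this is EXTRAPOLATION, not interpolation

Why that matters here:
- There are no observations near this x to validate the fitted line there
- The standard error of prediction grows with (x − x̄)², and x = -5.25 is far from x̄ = 5.30

The R² = 0.9719 only validates the fit within [1.74, 9.56]; treat ŷ = -4.9875 with caution.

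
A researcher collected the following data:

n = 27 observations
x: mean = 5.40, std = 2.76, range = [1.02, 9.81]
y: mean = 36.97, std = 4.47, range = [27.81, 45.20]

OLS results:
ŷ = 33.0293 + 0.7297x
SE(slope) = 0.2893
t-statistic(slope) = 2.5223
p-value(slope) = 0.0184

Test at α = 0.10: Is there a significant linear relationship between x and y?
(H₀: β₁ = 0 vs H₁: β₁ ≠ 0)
Reject H₀: p-value = 0.0184 < α = 0.10. The linear relationship is significant at the 10% level.

Hypothesis test for the slope coefficient:

H₀: β₁ = 0 (no linear relationship)
H₁: β₁ ≠ 0 (linear relationship exists)

Test statistic: t = β̂₁ / SE(β̂₁) = 0.7297 / 0.2893 = 2.5223

With df = 25, the two-sided p-value for |t| = 2.5223 is 0.0184.

Decision rule: reject H₀ if p-value < α.
p-value = 0.0184 < α = 0.10 → reject H₀.

At α = 0.10 the data do provide convincing evidence of a nonzero slope.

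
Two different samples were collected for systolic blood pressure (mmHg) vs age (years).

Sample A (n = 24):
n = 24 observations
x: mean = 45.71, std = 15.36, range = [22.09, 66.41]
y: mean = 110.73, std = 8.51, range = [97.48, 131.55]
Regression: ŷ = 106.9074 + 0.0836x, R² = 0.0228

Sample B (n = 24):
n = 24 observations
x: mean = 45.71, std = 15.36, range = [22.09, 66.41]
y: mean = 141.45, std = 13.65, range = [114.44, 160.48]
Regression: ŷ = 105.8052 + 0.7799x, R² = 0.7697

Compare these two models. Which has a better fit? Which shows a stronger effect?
Model B has the better fit (R² = 0.7697 vs 0.0228). Model B shows the stronger effect (|β₁| = 0.7799 vs 0.0836).

Model Comparison:

Goodness of fit (R²):
- Model A: R² = 0.0228 → 2.28% of variance in blood pressure explained
- Model B: R² = 0.7697 → 76.97% of variance in blood pressure explained
- 0.7697 > 0.0228 → Model B has the better fit

Effect size (slope magnitude):
- Model A: β₁ = 0.0836 → predicted blood pressure rises 0.0836 mmHg per additional year of age
- Model B: β₁ = 0.7799 → predicted blood pressure rises 0.7799 mmHg per additional year of age
- |0.0836| < |0.7799| → Model B shows the stronger marginal effect

Notes:
- R² measures how tightly points cluster around the line; β₁ measures how steep the line is — they answer different questions.
- A better fit (higher R²) doesn't necessarily mean a more important relationship.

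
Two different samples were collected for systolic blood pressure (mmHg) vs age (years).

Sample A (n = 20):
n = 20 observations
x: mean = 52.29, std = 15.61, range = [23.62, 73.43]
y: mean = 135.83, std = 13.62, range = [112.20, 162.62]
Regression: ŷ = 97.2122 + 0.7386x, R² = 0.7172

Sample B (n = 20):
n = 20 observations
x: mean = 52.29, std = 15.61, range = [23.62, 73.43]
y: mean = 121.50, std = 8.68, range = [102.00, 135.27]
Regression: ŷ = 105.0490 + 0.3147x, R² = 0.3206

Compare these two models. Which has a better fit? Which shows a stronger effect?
Model A has the better fit (R² = 0.7172 vs 0.3206). Model A shows the stronger effect (|β₁| = 0.7386 vs 0.3147).

Model Comparison:

Fit — compare R²:
- Model A: R² = 0.7172 → 71.72% of variance in blood pressure explained
- Model B: R² = 0.3206 → 32.06% of variance in blood pressure explained
- 0.7172 > 0.3206 → Model A has the better fit

Effect size (slope magnitude):
- Model A: β₁ = 0.7386 → predicted blood pressure rises 0.7386 mmHg per additional year of age
- Model B: β₁ = 0.3147 → predicted blood pressure rises 0.3147 mmHg per additional year of age
- |0.7386| > |0.3147| → Model A shows the stronger marginal effect

Notes:
- A steeper slope doesn't make a better model if the scatter around the line is large.
- R² measures how tightly points cluster around the line; β₁ measures how steep the line is — they answer different questions.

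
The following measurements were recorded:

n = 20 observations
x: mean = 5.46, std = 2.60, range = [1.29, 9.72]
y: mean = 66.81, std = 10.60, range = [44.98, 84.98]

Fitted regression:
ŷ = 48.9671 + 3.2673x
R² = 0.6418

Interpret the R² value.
R² = 0.6418 means 64.18% of the variation in y is explained by the linear relationship with x. This indicates a moderate fit.

R² = 1 − SS_res/SS_tot compares the residual scatter to the total scatter of y about its mean.

Here R² = 0.6418:
- Explained: 64.18% of the variation in y
- Unexplained (residual): 100% − 64.18% = 35.82%
- Rule of thumb (below 0.3 weak; 0.3 to below 0.7 moderate; 0.7 and above strong) → moderate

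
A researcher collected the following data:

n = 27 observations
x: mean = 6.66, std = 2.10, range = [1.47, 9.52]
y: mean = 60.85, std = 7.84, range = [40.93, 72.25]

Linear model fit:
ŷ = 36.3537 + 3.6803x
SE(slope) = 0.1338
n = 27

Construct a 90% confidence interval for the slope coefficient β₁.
The 90% CI for β₁ is (3.4518, 3.9088)

Confidence interval for the slope:

The 90% CI for β₁ is: β̂₁ ± t*(α/2, n-2) × SE(β̂₁)

Step 1: Find critical t-value
- Confidence level = 0.9
- Degrees of freedom = n - 2 = 27 - 2 = 25
- t*(α/2, 25) = 1.7081

Step 2: Calculate margin of error
Margin = 1.7081 × 0.1338 = 0.2285

Step 3: Construct interval
CI = 3.6803 ± 0.2285
CI = (3.4518, 3.9088)

Interpretation: We are 90% confident that the true slope β₁ lies between 3.4518 and 3.9088.
The interval does not include 0, suggesting a significant linear relationship.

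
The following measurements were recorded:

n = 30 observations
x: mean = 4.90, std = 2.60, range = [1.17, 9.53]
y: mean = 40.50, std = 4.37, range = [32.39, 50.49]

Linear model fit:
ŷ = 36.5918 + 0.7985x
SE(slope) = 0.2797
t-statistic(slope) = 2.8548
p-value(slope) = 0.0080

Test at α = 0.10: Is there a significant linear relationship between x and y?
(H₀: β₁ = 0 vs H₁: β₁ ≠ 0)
p-value = 0.0080 < α = 0.10, so we reject H₀. The relationship is significant.

Hypothesis test for the slope coefficient:

H₀: β₁ = 0 (no linear relationship)
H₁: β₁ ≠ 0 (linear relationship exists)

Test statistic: t = β̂₁ / SE(β̂₁) = 0.7985 / 0.2797 = 2.8548

The p-value (0.0080) is the probability, under H₀, of a t-statistic at least as extreme as |t| = 2.8548 (two-sided, df = n − 2 = 28).

Decision rule: reject H₀ if p-value < α.
p-value = 0.0080 < α = 0.10 → reject H₀.

Conclusion: the linear association between x and y is significant at the 10% level.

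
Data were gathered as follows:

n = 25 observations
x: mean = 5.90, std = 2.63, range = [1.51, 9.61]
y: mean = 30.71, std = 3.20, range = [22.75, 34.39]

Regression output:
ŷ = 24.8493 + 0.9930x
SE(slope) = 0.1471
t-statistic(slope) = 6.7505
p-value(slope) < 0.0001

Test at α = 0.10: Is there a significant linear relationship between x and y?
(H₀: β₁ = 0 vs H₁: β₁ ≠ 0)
p-value < 0.0001 < α = 0.10, so we reject H₀. The relationship is significant.

Hypothesis test for the slope coefficient:

H₀: β₁ = 0 (no linear relationship)
H₁: β₁ ≠ 0 (linear relationship exists)

Test statistic: t = β̂₁ / SE(β̂₁) = 0.9930 / 0.1471 = 6.7505

With df = 23, the two-sided p-value for |t| = 6.7505 is <0.0001.

Decision rule: reject H₀ if p-value < α.
p-value < 0.0001 < α = 0.10 → reject H₀.

There is sufficient evidence at the 10% significance level to conclude that a linear relationship exists between x and y.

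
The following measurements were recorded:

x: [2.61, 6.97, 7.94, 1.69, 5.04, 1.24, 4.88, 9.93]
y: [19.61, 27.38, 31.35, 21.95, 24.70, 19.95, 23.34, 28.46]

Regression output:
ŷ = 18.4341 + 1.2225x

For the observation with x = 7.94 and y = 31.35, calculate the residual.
Residual = 3.2092

The residual is the difference between the actual value and the predicted value:

Residual = y - ŷ

Step 1: Calculate predicted value
ŷ = 18.4341 + 1.2225 × 7.94
ŷ = 28.1408

Step 2: Calculate residual
Residual = 31.35 - 28.1408
Residual = 3.2092

Sign check: y > ŷ, so the point is above the line and the fit underestimates here.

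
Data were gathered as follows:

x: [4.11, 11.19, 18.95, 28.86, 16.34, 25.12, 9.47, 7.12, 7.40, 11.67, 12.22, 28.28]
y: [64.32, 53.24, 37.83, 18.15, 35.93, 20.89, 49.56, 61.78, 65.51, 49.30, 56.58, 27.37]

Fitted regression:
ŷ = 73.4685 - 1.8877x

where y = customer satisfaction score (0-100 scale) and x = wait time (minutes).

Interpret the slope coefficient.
For each additional minute of wait time, predicted satisfaction score decreases by approximately 1.8877 points.

The slope β₁ = -1.8877 gives the rate at which the fitted satisfaction score changes with wait time.

Interpretation:
- Wait time up by 1 minute → predicted satisfaction score decreases by 1.8877 points
- This is a linear approximation: the same per-unit change is assumed across the whole observed x range
- The sign (−) gives the direction; the magnitude 1.8877 gives the size of the effect per minute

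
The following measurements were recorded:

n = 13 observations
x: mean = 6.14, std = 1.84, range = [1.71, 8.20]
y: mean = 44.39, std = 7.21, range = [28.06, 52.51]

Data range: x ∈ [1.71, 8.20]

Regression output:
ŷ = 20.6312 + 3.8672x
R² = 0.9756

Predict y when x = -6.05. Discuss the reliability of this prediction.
The equation gives ŷ = -2.7654; however x = -6.05 is 7.76 units below the observed range, so this extrapolated value should not be trusted.

Prediction calculation:
ŷ = 20.6312 + 3.8672 × (-6.05)
ŷ = -2.7654

Reliability:
- Data range: x ∈ [1.71, 8.20]
- Prediction point: x = -6.05 is 7.76 units below the observed range → this is EXTRAPOLATION, not interpolation

Why that matters here:
- R² describes fit only over the sampled x values; it says nothing about behaviour beyond them
- The linear relationship may not hold outside the observed range

Report the number if required, but flag clearly that it is an extrapolation.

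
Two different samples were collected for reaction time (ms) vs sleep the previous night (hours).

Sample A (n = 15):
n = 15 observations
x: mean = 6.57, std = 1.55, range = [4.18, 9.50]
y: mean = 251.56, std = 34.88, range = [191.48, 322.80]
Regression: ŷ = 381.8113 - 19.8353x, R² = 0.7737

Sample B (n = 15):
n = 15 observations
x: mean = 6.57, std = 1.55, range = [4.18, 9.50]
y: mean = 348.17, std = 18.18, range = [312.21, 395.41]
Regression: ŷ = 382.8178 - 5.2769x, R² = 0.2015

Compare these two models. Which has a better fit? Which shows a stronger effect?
Model A has the better fit (R² = 0.7737 vs 0.2015). Model A shows the stronger effect (|β₁| = 19.8353 vs 5.2769).

Model Comparison:

Fit — compare R²:
- Model A: R² = 0.7737 → 77.37% of variance in reaction time explained
- Model B: R² = 0.2015 → 20.15% of variance in reaction time explained
- 0.7737 > 0.2015 → Model A has the better fit

Strength of effect — compare |β₁|:
- Model A: β₁ = -19.8353 → predicted reaction time falls 19.8353 ms per additional hour of sleep
- Model B: β₁ = -5.2769 → predicted reaction time falls 5.2769 ms per additional hour of sleep
- |-19.8353| > |-5.2769| → Model A shows the stronger marginal effect

Note: A better fit (higher R²) doesn't necessarily mean a more important relationship.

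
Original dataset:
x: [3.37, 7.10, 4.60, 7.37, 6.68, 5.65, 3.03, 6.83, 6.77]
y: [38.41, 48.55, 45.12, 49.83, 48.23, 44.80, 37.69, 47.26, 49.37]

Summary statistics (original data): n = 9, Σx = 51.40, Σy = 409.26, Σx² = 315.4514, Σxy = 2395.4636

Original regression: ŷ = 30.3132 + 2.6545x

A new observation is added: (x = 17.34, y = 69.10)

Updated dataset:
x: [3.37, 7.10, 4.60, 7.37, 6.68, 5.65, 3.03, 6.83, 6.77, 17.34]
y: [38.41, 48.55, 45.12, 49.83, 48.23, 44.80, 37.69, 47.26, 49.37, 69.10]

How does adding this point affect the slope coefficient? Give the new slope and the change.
New slope β₁ = 2.1267 versus 2.6545 before: a change of -0.5278 (-19.9%).

The new point has HIGH LEVERAGE: x = 17.34 is far from the original mean x̄ = 51.40/9 ≈ 5.71 (original range [3.03, 7.37]).

Step 1: Update the sums with the new point (n goes from 9 to 10)
Σx  = 51.40 + 17.34 = 68.74
Σy  = 409.26 + 69.10 = 478.36
Σx² = 315.4514 + 17.34² = 315.4514 + 300.6756 = 616.1270
Σxy = 2395.4636 + 17.34×69.10 = 2395.4636 + 1198.1940 = 3593.6576

Step 2: Recompute the slope with b₁ = (nΣxy − ΣxΣy) / (nΣx² − (Σx)²)
Numerator   = 10×3593.6576 − 68.74×478.36 = 35936.5760 − 32882.4664 = 3054.1096
Denominator = 10×616.1270 − 68.74² = 6161.2700 − 4725.1876 = 1436.0824
b₁(new) = 3054.1096 / 1436.0824 = 2.1267

(Same formula on the original sums: (9×2395.4636 − 51.40×409.26) / (9×315.4514 − 51.40²) = 523.2084 / 197.1026 = 2.6545, matching the given fit.)

Step 3: Change in slope
Δβ₁ = 2.1267 − 2.6545 = -0.5278
Relative change = -0.5278 / 2.6545 × 100% = -19.9%
→ the slope decreases when the point is added.

A high-leverage point only changes the slope if it is off the original line; here y = 69.10 is below the original trend, so the slope decreases.
In practice: refit with and without it and report both if conclusions differ; check such a point for data-entry or measurement error.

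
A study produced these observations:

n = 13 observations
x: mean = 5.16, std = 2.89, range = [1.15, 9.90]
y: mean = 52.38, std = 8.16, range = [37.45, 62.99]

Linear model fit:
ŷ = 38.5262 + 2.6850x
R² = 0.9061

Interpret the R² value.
The model explains 90.61% of the variance in y (R² = 0.9061), leaving 9.39% unexplained; the fit is strong.

R² (coefficient of determination) measures the proportion of variance in y explained by the regression model.

Here R² = 0.9061:
- Explained: 90.61% of the variation in y
- Unexplained (residual): 100% − 90.61% = 9.39%
- Rule of thumb (below 0.3 weak; 0.3 to below 0.7 moderate; 0.7 and above strong) → strong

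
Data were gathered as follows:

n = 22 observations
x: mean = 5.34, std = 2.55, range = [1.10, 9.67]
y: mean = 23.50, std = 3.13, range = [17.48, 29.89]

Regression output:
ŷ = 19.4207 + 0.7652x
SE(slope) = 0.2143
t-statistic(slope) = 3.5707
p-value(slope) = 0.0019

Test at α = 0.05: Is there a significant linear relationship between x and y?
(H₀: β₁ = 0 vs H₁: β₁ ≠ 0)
Since p-value = 0.0019 < α = 0.05, reject H₀ — the slope is significantly different from 0.

Hypothesis test for the slope coefficient:

H₀: β₁ = 0 (no linear relationship)
H₁: β₁ ≠ 0 (linear relationship exists)

Test statistic: t = β̂₁ / SE(β̂₁) = 0.7652 / 0.2143 = 3.5707

The p-value (0.0019) is the probability, under H₀, of a t-statistic at least as extreme as |t| = 3.5707 (two-sided, df = n − 2 = 20).

Decision rule: reject H₀ if p-value < α.
p-value = 0.0019 < α = 0.05 → reject H₀.

Conclusion: the linear association between x and y is significant at the 5% level.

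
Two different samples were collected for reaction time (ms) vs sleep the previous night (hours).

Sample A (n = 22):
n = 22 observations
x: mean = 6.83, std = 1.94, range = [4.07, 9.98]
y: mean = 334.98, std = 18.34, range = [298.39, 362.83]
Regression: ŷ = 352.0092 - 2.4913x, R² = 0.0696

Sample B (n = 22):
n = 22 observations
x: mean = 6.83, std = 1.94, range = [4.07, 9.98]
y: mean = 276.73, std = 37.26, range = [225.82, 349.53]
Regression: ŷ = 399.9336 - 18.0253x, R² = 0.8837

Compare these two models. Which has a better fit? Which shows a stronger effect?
Model B has the better fit (R² = 0.8837 vs 0.0696). Model B shows the stronger effect (|β₁| = 18.0253 vs 2.4913).

Model Comparison:

Goodness of fit (R²):
- Model A: R² = 0.0696 → 6.96% of variance in reaction time explained
- Model B: R² = 0.8837 → 88.37% of variance in reaction time explained
- 0.8837 > 0.0696 → Model B has the better fit

Strength of effect — compare |β₁|:
- Model A: β₁ = -2.4913 → predicted reaction time falls 2.4913 ms per additional hour of sleep
- Model B: β₁ = -18.0253 → predicted reaction time falls 18.0253 ms per additional hour of sleep
- |-2.4913| < |-18.0253| → Model B shows the stronger marginal effect

Note: A better fit (higher R²) doesn't necessarily mean a more important relationship.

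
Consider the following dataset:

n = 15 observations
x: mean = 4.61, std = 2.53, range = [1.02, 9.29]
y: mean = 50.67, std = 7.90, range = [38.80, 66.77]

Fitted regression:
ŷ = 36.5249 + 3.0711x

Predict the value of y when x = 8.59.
ŷ = 62.9056

To predict y for x = 8.59, substitute into the regression equation:

ŷ = 36.5249 + 3.0711 × 8.59
ŷ = 36.5249 + 26.3807
ŷ = 62.9056

This is a point prediction; actual observations scatter around it by roughly the residual standard deviation.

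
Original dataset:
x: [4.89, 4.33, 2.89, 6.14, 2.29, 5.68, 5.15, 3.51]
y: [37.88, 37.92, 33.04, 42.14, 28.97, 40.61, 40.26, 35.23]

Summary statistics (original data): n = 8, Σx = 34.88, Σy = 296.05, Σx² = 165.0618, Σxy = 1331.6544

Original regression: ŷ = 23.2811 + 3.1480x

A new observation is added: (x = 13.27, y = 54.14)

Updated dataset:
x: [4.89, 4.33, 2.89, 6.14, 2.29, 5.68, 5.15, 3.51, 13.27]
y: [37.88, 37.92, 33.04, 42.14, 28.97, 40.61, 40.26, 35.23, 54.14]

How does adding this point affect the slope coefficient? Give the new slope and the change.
New slope β₁ = 2.1134 versus 3.1480 before: a change of -1.0346 (-32.9%).

The new point has HIGH LEVERAGE: x = 13.27 is far from the original mean x̄ = 34.88/8 ≈ 4.36 (original range [2.29, 6.14]).

Step 1: Update the sums with the new point (n goes from 8 to 9)
Σx  = 34.88 + 13.27 = 48.15
Σy  = 296.05 + 54.14 = 350.19
Σx² = 165.0618 + 13.27² = 165.0618 + 176.0929 = 341.1547
Σxy = 1331.6544 + 13.27×54.14 = 1331.6544 + 718.4378 = 2050.0922

Step 2: Recompute the slope with b₁ = (nΣxy − ΣxΣy) / (nΣx² − (Σx)²)
Numerator   = 9×2050.0922 − 48.15×350.19 = 18450.8298 − 16861.6485 = 1589.1813
Denominator = 9×341.1547 − 48.15² = 3070.3923 − 2318.4225 = 751.9698
b₁(new) = 1589.1813 / 751.9698 = 2.1134

(Same formula on the original sums: (8×1331.6544 − 34.88×296.05) / (8×165.0618 − 34.88²) = 327.0112 / 103.8800 = 3.1480, matching the given fit.)

Step 3: Change in slope
Δβ₁ = 2.1134 − 3.1480 = -1.0346
Relative change = -1.0346 / 3.1480 × 100% = -32.9%
→ the slope decreases when the point is added.

Because the point sits below the extension of the original line at a high-leverage x, it tilts the fit down.
In practice: examine leverage (hᵢ) and Cook's distance rather than deleting it automatically.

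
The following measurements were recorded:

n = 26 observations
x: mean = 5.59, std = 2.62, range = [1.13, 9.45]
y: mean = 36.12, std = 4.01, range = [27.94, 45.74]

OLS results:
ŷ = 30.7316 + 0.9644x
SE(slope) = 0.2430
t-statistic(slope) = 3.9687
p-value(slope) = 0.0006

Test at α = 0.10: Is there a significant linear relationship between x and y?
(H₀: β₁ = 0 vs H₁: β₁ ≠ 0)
Since p-value = 0.0006 < α = 0.10, reject H₀ — the slope is significantly different from 0.

Hypothesis test for the slope coefficient:

H₀: β₁ = 0 (no linear relationship)
H₁: β₁ ≠ 0 (linear relationship exists)

Test statistic: t = β̂₁ / SE(β̂₁) = 0.9644 / 0.2430 = 3.9687

With df = 24, the two-sided p-value for |t| = 3.9687 is 0.0006.

Decision rule: reject H₀ if p-value < α.
p-value = 0.0006 < α = 0.10 → reject H₀.

There is sufficient evidence at the 10% significance level to conclude that a linear relationship exists between x and y.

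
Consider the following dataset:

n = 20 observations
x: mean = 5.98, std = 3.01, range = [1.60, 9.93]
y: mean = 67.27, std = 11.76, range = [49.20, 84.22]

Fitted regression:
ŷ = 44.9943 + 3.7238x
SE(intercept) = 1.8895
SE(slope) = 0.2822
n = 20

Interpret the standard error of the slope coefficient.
SE(slope) = 0.2822 measures the uncertainty in the estimated slope. The coefficient is estimated precisely (SE/|β̂₁| = 7.6%).

SE(β̂₁) = s / √Sxx, where s is the residual standard deviation and Sxx = Σ(x − x̄)². It is the yardstick for how far β̂₁ = 3.7238 could plausibly be from the true slope.

Relative precision:
- SE / |β̂₁| = 0.2822 / 3.7238 = 7.6%
- Rule of thumb (under 20%: precise; 20% to under 50%: moderately precise; 50% or more: imprecise) → precise

Link to interval estimation: a confidence interval for β₁ is β̂₁ ± t* × 0.2822, so SE sets the half-width per unit of t*.

What drives SE(β̂₁): more residual scatter → larger SE; larger n (here n = 20) → smaller SE.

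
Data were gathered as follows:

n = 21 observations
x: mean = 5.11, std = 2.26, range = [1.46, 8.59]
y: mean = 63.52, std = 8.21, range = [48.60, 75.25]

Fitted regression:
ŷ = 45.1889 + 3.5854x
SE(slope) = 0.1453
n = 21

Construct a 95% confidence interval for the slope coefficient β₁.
The 95% CI for β₁ is (3.2813, 3.8895)

Confidence interval for the slope:

The 95% CI for β₁ is: β̂₁ ± t*(α/2, n-2) × SE(β̂₁)

Step 1: Find critical t-value
- Confidence level = 0.95
- Degrees of freedom = n - 2 = 21 - 2 = 19
- t*(α/2, 19) = 2.0930

Step 2: Calculate margin of error
Margin = 2.0930 × 0.1453 = 0.3041

Step 3: Construct interval
CI = 3.5854 ± 0.3041
CI = (3.2813, 3.8895)

Interpretation: We are 95% confident that the true slope β₁ lies between 3.2813 and 3.8895.
The interval does not include 0, suggesting a significant linear relationship.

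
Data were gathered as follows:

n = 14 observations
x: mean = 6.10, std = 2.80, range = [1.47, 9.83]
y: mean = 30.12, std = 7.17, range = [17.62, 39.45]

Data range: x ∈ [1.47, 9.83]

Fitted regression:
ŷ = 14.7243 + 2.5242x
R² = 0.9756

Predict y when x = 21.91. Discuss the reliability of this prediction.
ŷ = 70.0295 (extrapolation — x = 21.91 lies outside [1.47, 9.83], so reliability is low).

Prediction calculation:
ŷ = 14.7243 + 2.5242 × 21.91
ŷ = 70.0295

Reliability:
- Data range: x ∈ [1.47, 9.83]
- Prediction point: x = 21.91 is 12.08 units above the observed range → this is EXTRAPOLATION, not interpolation

Why that matters here:
- R² describes fit only over the sampled x values; it says nothing about behaviour beyond them
- The linear relationship may not hold outside the observed range

Report the number if required, but flag clearly that it is an extrapolation.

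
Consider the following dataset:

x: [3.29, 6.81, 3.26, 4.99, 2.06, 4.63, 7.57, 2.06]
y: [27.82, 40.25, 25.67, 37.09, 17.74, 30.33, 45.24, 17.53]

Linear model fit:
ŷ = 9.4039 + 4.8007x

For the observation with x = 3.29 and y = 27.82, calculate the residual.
Residual = 2.6218

The residual is the difference between the actual value and the predicted value:

Residual = y - ŷ

Step 1: Calculate predicted value
ŷ = 9.4039 + 4.8007 × 3.29
ŷ = 25.1982

Step 2: Calculate residual
Residual = 27.82 - 25.1982
Residual = 2.6218

The residual is positive, so the observed y = 27.82 sits above the regression line (the line underestimates it by 2.6218).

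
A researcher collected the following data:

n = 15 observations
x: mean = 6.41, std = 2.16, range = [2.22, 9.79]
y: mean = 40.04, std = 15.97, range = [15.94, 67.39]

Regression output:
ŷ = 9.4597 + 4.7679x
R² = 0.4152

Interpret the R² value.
About 41.52% of the variability in y is accounted for by the regression on x (R² = 0.4152) — a moderate linear fit.

The coefficient of determination R² is the fraction of the total variation in y that the fitted line accounts for.

Here R² = 0.4152:
- Explained: 41.52% of the variation in y
- Unexplained (residual): 100% − 41.52% = 58.48%
- Rule of thumb (below 0.3 weak; 0.3 to below 0.7 moderate; 0.7 and above strong) → moderate

Calculation: R² = 1 − (SS_res / SS_tot), where SS_res is the sum of squared residuals and SS_tot the total sum of squares.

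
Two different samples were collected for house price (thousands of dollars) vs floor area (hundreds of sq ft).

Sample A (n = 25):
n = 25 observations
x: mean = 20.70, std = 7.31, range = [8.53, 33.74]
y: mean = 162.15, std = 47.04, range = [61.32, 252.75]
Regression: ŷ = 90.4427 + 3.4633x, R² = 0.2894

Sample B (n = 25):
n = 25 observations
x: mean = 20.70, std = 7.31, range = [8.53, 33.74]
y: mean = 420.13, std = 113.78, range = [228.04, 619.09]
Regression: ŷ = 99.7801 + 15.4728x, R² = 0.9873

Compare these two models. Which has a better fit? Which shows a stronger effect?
Model B has the better fit (R² = 0.9873 vs 0.2894). Model B shows the stronger effect (|β₁| = 15.4728 vs 3.4633).

Model Comparison:

Fit — compare R²:
- Model A: R² = 0.2894 → 28.94% of variance in house price explained
- Model B: R² = 0.9873 → 98.73% of variance in house price explained
- 0.9873 > 0.2894 → Model B has the better fit

Which has the larger per-hundred sq ft effect? (|β₁|)
- Model A: β₁ = 3.4633 → predicted house price rises 3.4633 thousand dollars per additional hundred sq ft of floor area
- Model B: β₁ = 15.4728 → predicted house price rises 15.4728 thousand dollars per additional hundred sq ft of floor area
- |3.4633| < |15.4728| → Model B shows the stronger marginal effect

Notes:
- The two samples could reflect different populations, time periods, or measurement quality.
- R² measures how tightly points cluster around the line; β₁ measures how steep the line is — they answer different questions.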